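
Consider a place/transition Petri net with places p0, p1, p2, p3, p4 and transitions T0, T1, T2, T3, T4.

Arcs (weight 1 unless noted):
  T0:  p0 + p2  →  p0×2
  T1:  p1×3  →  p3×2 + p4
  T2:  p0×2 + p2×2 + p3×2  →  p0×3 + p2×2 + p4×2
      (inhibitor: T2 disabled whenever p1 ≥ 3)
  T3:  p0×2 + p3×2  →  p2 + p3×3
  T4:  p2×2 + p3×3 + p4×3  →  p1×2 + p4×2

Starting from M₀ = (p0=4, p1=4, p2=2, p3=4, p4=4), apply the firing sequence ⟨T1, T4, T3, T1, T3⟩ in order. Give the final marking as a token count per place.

(p0=0, p1=0, p2=2, p3=7, p4=5)

step 1: fire T1:  (p0=4, p1=4, p2=2, p3=4, p4=4) → (p0=4, p1=1, p2=2, p3=6, p4=5)
step 2: fire T4:  (p0=4, p1=1, p2=2, p3=6, p4=5) → (p0=4, p1=3, p2=0, p3=3, p4=4)
step 3: fire T3:  (p0=4, p1=3, p2=0, p3=3, p4=4) → (p0=2, p1=3, p2=1, p3=4, p4=4)
step 4: fire T1:  (p0=2, p1=3, p2=1, p3=4, p4=4) → (p0=2, p1=0, p2=1, p3=6, p4=5)
step 5: fire T3:  (p0=2, p1=0, p2=1, p3=6, p4=5) → (p0=0, p1=0, p2=2, p3=7, p4=5)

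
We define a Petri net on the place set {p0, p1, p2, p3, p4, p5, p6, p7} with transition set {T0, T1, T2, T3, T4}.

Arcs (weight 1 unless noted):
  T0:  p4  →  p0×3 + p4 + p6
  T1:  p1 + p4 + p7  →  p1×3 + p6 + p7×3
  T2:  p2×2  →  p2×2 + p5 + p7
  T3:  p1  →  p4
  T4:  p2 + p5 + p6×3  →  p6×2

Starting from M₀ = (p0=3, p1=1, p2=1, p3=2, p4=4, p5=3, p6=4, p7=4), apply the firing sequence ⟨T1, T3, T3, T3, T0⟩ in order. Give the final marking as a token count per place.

(p0=6, p1=0, p2=1, p3=2, p4=6, p5=3, p6=6, p7=6)

step 1: fire T1:  (p0=3, p1=1, p2=1, p3=2, p4=4, p5=3, p6=4, p7=4) → (p0=3, p1=3, p2=1, p3=2, p4=3, p5=3, p6=5, p7=6)
step 2: fire T3:  (p0=3, p1=3, p2=1, p3=2, p4=3, p5=3, p6=5, p7=6) → (p0=3, p1=2, p2=1, p3=2, p4=4, p5=3, p6=5, p7=6)
step 3: fire T3:  (p0=3, p1=2, p2=1, p3=2, p4=4, p5=3, p6=5, p7=6) → (p0=3, p1=1, p2=1, p3=2, p4=5, p5=3, p6=5, p7=6)
step 4: fire T3:  (p0=3, p1=1, p2=1, p3=2, p4=5, p5=3, p6=5, p7=6) → (p0=3, p1=0, p2=1, p3=2, p4=6, p5=3, p6=5, p7=6)
step 5: fire T0:  (p0=3, p1=0, p2=1, p3=2, p4=6, p5=3, p6=5, p7=6) → (p0=6, p1=0, p2=1, p3=2, p4=6, p5=3, p6=6, p7=6)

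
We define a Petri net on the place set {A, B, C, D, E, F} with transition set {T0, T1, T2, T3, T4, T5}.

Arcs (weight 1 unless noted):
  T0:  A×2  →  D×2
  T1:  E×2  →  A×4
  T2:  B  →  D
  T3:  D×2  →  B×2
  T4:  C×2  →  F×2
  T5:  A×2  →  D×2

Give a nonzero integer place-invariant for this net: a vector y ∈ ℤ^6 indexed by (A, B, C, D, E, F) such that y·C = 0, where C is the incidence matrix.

Incidence matrix C (rows=places, cols=transitions):
       T0   T1   T2   T3   T4   T5
    A  -2    4    0    0    0   -2
    B   0    0   -1    2    0    0
    C   0    0    0    0   -2    0
    D   2    0    1   -2    0    2
    E   0   -2    0    0    0    0
    F   0    0    0    0    2    0

Candidate y = [1, 1, 0, 1, 2, 0]; check y·C column-wise:
  col T0: 1·-2 + 1·0 + 1·2 + 2·0 = 0
  col T1: 1·4 + 1·0 + 1·0 + 2·-2 = 0
  col T2: 1·0 + 1·-1 + 1·1 + 2·0 = 0
  col T3: 1·0 + 1·2 + 1·-2 + 2·0 = 0
  col T4: 1·0 + 1·0 + 0·-2 + 1·0 + 2·0 + 0·2 = 0
  col T5: 1·-2 + 1·0 + 1·2 + 2·0 = 0

y = (A:1, B:1, C:0, D:1, E:2, F:0)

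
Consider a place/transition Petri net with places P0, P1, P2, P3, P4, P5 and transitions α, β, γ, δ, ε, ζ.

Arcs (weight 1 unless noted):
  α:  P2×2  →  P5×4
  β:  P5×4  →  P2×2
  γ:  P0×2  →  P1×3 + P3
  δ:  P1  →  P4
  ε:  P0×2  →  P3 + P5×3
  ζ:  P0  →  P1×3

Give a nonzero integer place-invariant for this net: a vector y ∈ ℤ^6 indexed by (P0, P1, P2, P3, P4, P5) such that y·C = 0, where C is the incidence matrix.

Incidence matrix C (rows=places, cols=transitions):
        α    β    γ    δ    ε    ζ
   P0   0    0   -2    0   -2   -1
   P1   0    0    3   -1    0    3
   P2  -2    2    0    0    0    0
   P3   0    0    1    0    1    0
   P4   0    0    0    1    0    0
   P5   4   -4    0    0    3    0

Candidate y = [3, 1, 2, 3, 1, 1]; check y·C column-wise:
  col α: 3·0 + 1·0 + 2·-2 + 3·0 + 1·0 + 1·4 = 0
  col β: 3·0 + 1·0 + 2·2 + 3·0 + 1·0 + 1·-4 = 0
  col γ: 3·-2 + 1·3 + 2·0 + 3·1 + 1·0 + 1·0 = 0
  col δ: 3·0 + 1·-1 + 2·0 + 3·0 + 1·1 + 1·0 = 0
  col ε: 3·-2 + 1·0 + 2·0 + 3·1 + 1·0 + 1·3 = 0
  col ζ: 3·-1 + 1·3 + 2·0 + 3·0 + 1·0 + 1·0 = 0

y = (P0:3, P1:1, P2:2, P3:3, P4:1, P5:1)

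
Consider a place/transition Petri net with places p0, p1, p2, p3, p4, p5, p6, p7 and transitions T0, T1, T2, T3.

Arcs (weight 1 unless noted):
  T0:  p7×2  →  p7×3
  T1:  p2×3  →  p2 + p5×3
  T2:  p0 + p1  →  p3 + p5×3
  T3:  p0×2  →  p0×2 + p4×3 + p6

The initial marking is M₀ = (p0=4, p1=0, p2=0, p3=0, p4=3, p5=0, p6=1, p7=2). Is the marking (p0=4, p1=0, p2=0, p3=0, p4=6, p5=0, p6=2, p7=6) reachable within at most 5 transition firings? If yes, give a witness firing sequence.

YES — reachable via ⟨T0, T0, T0, T0, T3⟩ (5 firings)

step 1: fire T0:  (p0=4, p1=0, p2=0, p3=0, p4=3, p5=0, p6=1, p7=2) → (p0=4, p1=0, p2=0, p3=0, p4=3, p5=0, p6=1, p7=3)
step 2: fire T0:  (p0=4, p1=0, p2=0, p3=0, p4=3, p5=0, p6=1, p7=3) → (p0=4, p1=0, p2=0, p3=0, p4=3, p5=0, p6=1, p7=4)
step 3: fire T0:  (p0=4, p1=0, p2=0, p3=0, p4=3, p5=0, p6=1, p7=4) → (p0=4, p1=0, p2=0, p3=0, p4=3, p5=0, p6=1, p7=5)
step 4: fire T0:  (p0=4, p1=0, p2=0, p3=0, p4=3, p5=0, p6=1, p7=5) → (p0=4, p1=0, p2=0, p3=0, p4=3, p5=0, p6=1, p7=6)
step 5: fire T3:  (p0=4, p1=0, p2=0, p3=0, p4=3, p5=0, p6=1, p7=6) → (p0=4, p1=0, p2=0, p3=0, p4=6, p5=0, p6=2, p7=6)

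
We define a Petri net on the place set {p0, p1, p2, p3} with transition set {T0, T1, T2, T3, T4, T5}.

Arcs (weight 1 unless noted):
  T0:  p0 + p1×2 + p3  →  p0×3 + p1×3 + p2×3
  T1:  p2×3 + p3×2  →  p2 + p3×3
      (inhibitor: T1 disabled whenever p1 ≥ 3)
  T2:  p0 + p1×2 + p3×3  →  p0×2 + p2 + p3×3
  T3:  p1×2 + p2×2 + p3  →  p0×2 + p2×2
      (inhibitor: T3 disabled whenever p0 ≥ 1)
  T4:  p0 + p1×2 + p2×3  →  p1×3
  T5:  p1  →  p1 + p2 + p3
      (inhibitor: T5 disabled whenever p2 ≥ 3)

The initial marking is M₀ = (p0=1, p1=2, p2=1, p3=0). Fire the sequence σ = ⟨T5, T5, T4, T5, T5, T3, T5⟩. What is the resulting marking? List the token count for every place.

(p0=2, p1=1, p2=3, p3=4)

step 1: fire T5:  (p0=1, p1=2, p2=1, p3=0) → (p0=1, p1=2, p2=2, p3=1)
step 2: fire T5:  (p0=1, p1=2, p2=2, p3=1) → (p0=1, p1=2, p2=3, p3=2)
step 3: fire T4:  (p0=1, p1=2, p2=3, p3=2) → (p0=0, p1=3, p2=0, p3=2)
step 4: fire T5:  (p0=0, p1=3, p2=0, p3=2) → (p0=0, p1=3, p2=1, p3=3)
step 5: fire T5:  (p0=0, p1=3, p2=1, p3=3) → (p0=0, p1=3, p2=2, p3=4)
step 6: fire T3:  (p0=0, p1=3, p2=2, p3=4) → (p0=2, p1=1, p2=2, p3=3)
step 7: fire T5:  (p0=2, p1=1, p2=2, p3=3) → (p0=2, p1=1, p2=3, p3=4)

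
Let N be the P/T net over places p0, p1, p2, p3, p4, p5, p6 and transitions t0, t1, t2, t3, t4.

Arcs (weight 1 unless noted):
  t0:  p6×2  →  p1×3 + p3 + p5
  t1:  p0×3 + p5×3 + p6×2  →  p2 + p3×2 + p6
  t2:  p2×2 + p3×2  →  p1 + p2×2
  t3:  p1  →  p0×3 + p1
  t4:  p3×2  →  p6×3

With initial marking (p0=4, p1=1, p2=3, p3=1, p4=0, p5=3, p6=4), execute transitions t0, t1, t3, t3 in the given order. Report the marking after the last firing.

(p0=7, p1=4, p2=4, p3=4, p4=0, p5=1, p6=1)

step 1: fire t0:  (p0=4, p1=1, p2=3, p3=1, p4=0, p5=3, p6=4) → (p0=4, p1=4, p2=3, p3=2, p4=0, p5=4, p6=2)
step 2: fire t1:  (p0=4, p1=4, p2=3, p3=2, p4=0, p5=4, p6=2) → (p0=1, p1=4, p2=4, p3=4, p4=0, p5=1, p6=1)
step 3: fire t3:  (p0=1, p1=4, p2=4, p3=4, p4=0, p5=1, p6=1) → (p0=4, p1=4, p2=4, p3=4, p4=0, p5=1, p6=1)
step 4: fire t3:  (p0=4, p1=4, p2=4, p3=4, p4=0, p5=1, p6=1) → (p0=7, p1=4, p2=4, p3=4, p4=0, p5=1, p6=1)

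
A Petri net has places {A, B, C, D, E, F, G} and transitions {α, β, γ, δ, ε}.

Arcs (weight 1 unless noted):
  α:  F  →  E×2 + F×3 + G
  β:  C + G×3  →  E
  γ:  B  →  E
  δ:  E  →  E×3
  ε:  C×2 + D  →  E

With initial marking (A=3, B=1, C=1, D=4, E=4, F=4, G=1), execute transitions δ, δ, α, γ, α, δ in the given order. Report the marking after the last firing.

(A=3, B=0, C=1, D=4, E=15, F=8, G=3)

step 1: fire δ:  (A=3, B=1, C=1, D=4, E=4, F=4, G=1) → (A=3, B=1, C=1, D=4, E=6, F=4, G=1)
step 2: fire δ:  (A=3, B=1, C=1, D=4, E=6, F=4, G=1) → (A=3, B=1, C=1, D=4, E=8, F=4, G=1)
step 3: fire α:  (A=3, B=1, C=1, D=4, E=8, F=4, G=1) → (A=3, B=1, C=1, D=4, E=10, F=6, G=2)
step 4: fire γ:  (A=3, B=1, C=1, D=4, E=10, F=6, G=2) → (A=3, B=0, C=1, D=4, E=11, F=6, G=2)
step 5: fire α:  (A=3, B=0, C=1, D=4, E=11, F=6, G=2) → (A=3, B=0, C=1, D=4, E=13, F=8, G=3)
step 6: fire δ:  (A=3, B=0, C=1, D=4, E=13, F=8, G=3) → (A=3, B=0, C=1, D=4, E=15, F=8, G=3)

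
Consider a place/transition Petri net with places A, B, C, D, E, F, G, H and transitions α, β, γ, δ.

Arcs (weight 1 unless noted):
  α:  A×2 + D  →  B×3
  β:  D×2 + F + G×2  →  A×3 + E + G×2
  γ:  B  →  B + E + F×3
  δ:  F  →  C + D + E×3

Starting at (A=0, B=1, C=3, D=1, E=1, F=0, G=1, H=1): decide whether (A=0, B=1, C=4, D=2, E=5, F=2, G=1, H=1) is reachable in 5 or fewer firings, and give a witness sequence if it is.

YES — reachable via ⟨γ, δ⟩ (2 firings)

step 1: fire γ:  (A=0, B=1, C=3, D=1, E=1, F=0, G=1, H=1) → (A=0, B=1, C=3, D=1, E=2, F=3, G=1, H=1)
step 2: fire δ:  (A=0, B=1, C=3, D=1, E=2, F=3, G=1, H=1) → (A=0, B=1, C=4, D=2, E=5, F=2, G=1, H=1)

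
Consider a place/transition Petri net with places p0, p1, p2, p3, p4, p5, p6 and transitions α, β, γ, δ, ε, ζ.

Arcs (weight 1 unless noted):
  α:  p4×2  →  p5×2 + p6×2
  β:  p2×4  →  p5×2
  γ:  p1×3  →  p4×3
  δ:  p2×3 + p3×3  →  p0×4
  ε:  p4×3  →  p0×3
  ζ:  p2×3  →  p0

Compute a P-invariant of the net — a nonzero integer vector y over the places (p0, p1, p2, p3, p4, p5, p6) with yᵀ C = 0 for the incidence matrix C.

Incidence matrix C (rows=places, cols=transitions):
        α    β    γ    δ    ε    ζ
   p0   0    0    0    4    3    1
   p1   0    0   -3    0    0    0
   p2   0   -4    0   -3    0   -3
   p3   0    0    0   -3    0    0
   p4  -2    0    3    0   -3    0
   p5   2    2    0    0    0    0
   p6   2    0    0    0    0    0

Candidate y = [3, 3, 1, 3, 3, 2, 1]; check y·C column-wise:
  col α: 3·0 + 3·0 + 1·0 + 3·0 + 3·-2 + 2·2 + 1·2 = 0
  col β: 3·0 + 3·0 + 1·-4 + 3·0 + 3·0 + 2·2 + 1·0 = 0
  col γ: 3·0 + 3·-3 + 1·0 + 3·0 + 3·3 + 2·0 + 1·0 = 0
  col δ: 3·4 + 3·0 + 1·-3 + 3·-3 + 3·0 + 2·0 + 1·0 = 0
  col ε: 3·3 + 3·0 + 1·0 + 3·0 + 3·-3 + 2·0 + 1·0 = 0
  col ζ: 3·1 + 3·0 + 1·-3 + 3·0 + 3·0 + 2·0 + 1·0 = 0

y = (p0:3, p1:3, p2:1, p3:3, p4:3, p5:2, p6:1)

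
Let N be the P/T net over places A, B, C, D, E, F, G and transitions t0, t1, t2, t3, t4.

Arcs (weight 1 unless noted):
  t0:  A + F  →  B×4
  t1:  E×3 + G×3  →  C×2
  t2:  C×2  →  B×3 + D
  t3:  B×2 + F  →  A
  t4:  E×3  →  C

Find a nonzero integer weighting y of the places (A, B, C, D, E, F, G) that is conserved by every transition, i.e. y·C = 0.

y = (A:3, B:1, C:0, D:-3, E:0, F:1, G:0)

Incidence matrix C (rows=places, cols=transitions):
       t0   t1   t2   t3   t4
    A  -1    0    0    1    0
    B   4    0    3   -2    0
    C   0    2   -2    0    1
    D   0    0    1    0    0
    E   0   -3    0    0   -3
    F  -1    0    0   -1    0
    G   0   -3    0    0    0

Candidate y = [3, 1, 0, -3, 0, 1, 0]; check y·C column-wise:
  col t0: 3·-1 + 1·4 + -3·0 + 1·-1 = 0
  col t1: 3·0 + 1·0 + 0·2 + -3·0 + 0·-3 + 1·0 + 0·-3 = 0
  col t2: 3·0 + 1·3 + 0·-2 + -3·1 + 1·0 = 0
  col t3: 3·1 + 1·-2 + -3·0 + 1·-1 = 0
  col t4: 3·0 + 1·0 + 0·1 + -3·0 + 0·-3 + 1·0 = 0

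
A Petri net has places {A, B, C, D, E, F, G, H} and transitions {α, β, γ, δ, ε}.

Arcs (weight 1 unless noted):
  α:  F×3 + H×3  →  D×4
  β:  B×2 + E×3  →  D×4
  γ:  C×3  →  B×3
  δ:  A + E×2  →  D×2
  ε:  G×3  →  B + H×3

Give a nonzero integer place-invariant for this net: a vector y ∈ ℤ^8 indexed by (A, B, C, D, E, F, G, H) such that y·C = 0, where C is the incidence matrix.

y = (A:2, B:0, C:0, D:-3, E:-4, F:-4, G:0, H:0)

Incidence matrix C (rows=places, cols=transitions):
        α    β    γ    δ    ε
    A   0    0    0   -1    0
    B   0   -2    3    0    1
    C   0    0   -3    0    0
    D   4    4    0    2    0
    E   0   -3    0   -2    0
    F  -3    0    0    0    0
    G   0    0    0    0   -3
    H  -3    0    0    0    3

Candidate y = [2, 0, 0, -3, -4, -4, 0, 0]; check y·C column-wise:
  col α: 2·0 + -3·4 + -4·0 + -4·-3 + 0·-3 = 0
  col β: 2·0 + 0·-2 + -3·4 + -4·-3 + -4·0 = 0
  col γ: 2·0 + 0·3 + 0·-3 + -3·0 + -4·0 + -4·0 = 0
  col δ: 2·-1 + -3·2 + -4·-2 + -4·0 = 0
  col ε: 2·0 + 0·1 + -3·0 + -4·0 + -4·0 + 0·-3 + 0·3 = 0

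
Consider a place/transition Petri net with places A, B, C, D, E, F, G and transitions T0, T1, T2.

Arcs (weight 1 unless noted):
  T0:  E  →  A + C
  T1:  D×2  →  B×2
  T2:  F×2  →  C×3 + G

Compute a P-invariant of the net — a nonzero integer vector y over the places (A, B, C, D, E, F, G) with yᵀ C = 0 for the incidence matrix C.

Incidence matrix C (rows=places, cols=transitions):
       T0   T1   T2
    A   1    0    0
    B   0    2    0
    C   1    0    3
    D   0   -2    0
    E  -1    0    0
    F   0    0   -2
    G   0    0    1

Candidate y = [0, 1, 0, 1, 0, 0, 0]; check y·C column-wise:
  col T0: 0·1 + 1·0 + 0·1 + 1·0 + 0·-1 = 0
  col T1: 1·2 + 1·-2 = 0
  col T2: 1·0 + 0·3 + 1·0 + 0·-2 + 0·1 = 0

y = (A:0, B:1, C:0, D:1, E:0, F:0, G:0)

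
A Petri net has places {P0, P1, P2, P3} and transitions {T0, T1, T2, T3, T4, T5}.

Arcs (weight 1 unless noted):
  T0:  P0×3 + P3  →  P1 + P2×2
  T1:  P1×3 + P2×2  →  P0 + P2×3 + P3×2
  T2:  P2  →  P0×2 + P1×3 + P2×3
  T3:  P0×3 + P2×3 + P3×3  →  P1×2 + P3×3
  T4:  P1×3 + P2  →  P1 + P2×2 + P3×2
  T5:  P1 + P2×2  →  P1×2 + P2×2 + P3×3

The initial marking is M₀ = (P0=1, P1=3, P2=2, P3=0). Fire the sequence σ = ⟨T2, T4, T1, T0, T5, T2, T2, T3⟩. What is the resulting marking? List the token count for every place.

step 1: fire T2:  (P0=1, P1=3, P2=2, P3=0) → (P0=3, P1=6, P2=4, P3=0)
step 2: fire T4:  (P0=3, P1=6, P2=4, P3=0) → (P0=3, P1=4, P2=5, P3=2)
step 3: fire T1:  (P0=3, P1=4, P2=5, P3=2) → (P0=4, P1=1, P2=6, P3=4)
step 4: fire T0:  (P0=4, P1=1, P2=6, P3=4) → (P0=1, P1=2, P2=8, P3=3)
step 5: fire T5:  (P0=1, P1=2, P2=8, P3=3) → (P0=1, P1=3, P2=8, P3=6)
step 6: fire T2:  (P0=1, P1=3, P2=8, P3=6) → (P0=3, P1=6, P2=10, P3=6)
step 7: fire T2:  (P0=3, P1=6, P2=10, P3=6) → (P0=5, P1=9, P2=12, P3=6)
step 8: fire T3:  (P0=5, P1=9, P2=12, P3=6) → (P0=2, P1=11, P2=9, P3=6)

(P0=2, P1=11, P2=9, P3=6)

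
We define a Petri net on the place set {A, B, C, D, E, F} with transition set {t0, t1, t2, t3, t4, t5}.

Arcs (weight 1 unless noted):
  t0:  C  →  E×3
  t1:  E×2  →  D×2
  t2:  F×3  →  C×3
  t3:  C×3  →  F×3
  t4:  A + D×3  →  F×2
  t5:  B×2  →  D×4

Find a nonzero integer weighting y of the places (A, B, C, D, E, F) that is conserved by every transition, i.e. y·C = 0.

y = (A:3, B:2, C:3, D:1, E:1, F:3)

Incidence matrix C (rows=places, cols=transitions):
       t0   t1   t2   t3   t4   t5
    A   0    0    0    0   -1    0
    B   0    0    0    0    0   -2
    C  -1    0    3   -3    0    0
    D   0    2    0    0   -3    4
    E   3   -2    0    0    0    0
    F   0    0   -3    3    2    0

Candidate y = [3, 2, 3, 1, 1, 3]; check y·C column-wise:
  col t0: 3·0 + 2·0 + 3·-1 + 1·0 + 1·3 + 3·0 = 0
  col t1: 3·0 + 2·0 + 3·0 + 1·2 + 1·-2 + 3·0 = 0
  col t2: 3·0 + 2·0 + 3·3 + 1·0 + 1·0 + 3·-3 = 0
  col t3: 3·0 + 2·0 + 3·-3 + 1·0 + 1·0 + 3·3 = 0
  col t4: 3·-1 + 2·0 + 3·0 + 1·-3 + 1·0 + 3·2 = 0
  col t5: 3·0 + 2·-2 + 3·0 + 1·4 + 1·0 + 3·0 = 0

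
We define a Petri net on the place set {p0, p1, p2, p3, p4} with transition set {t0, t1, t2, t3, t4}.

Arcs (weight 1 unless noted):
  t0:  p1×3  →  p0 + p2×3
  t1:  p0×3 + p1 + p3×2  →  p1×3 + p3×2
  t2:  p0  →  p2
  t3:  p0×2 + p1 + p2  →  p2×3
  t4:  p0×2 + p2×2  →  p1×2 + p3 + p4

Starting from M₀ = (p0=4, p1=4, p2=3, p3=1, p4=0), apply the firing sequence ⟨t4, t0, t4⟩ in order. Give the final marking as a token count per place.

(p0=1, p1=5, p2=2, p3=3, p4=2)

step 1: fire t4:  (p0=4, p1=4, p2=3, p3=1, p4=0) → (p0=2, p1=6, p2=1, p3=2, p4=1)
step 2: fire t0:  (p0=2, p1=6, p2=1, p3=2, p4=1) → (p0=3, p1=3, p2=4, p3=2, p4=1)
step 3: fire t4:  (p0=3, p1=3, p2=4, p3=2, p4=1) → (p0=1, p1=5, p2=2, p3=3, p4=2)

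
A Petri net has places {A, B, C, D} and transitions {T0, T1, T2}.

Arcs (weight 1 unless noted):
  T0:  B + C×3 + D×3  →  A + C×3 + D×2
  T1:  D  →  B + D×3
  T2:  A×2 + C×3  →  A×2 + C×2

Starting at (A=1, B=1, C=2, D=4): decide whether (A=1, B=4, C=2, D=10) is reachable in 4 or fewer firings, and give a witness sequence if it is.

step 1: fire T1:  (A=1, B=1, C=2, D=4) → (A=1, B=2, C=2, D=6)
step 2: fire T1:  (A=1, B=2, C=2, D=6) → (A=1, B=3, C=2, D=8)
step 3: fire T1:  (A=1, B=3, C=2, D=8) → (A=1, B=4, C=2, D=10)

YES — reachable via ⟨T1, T1, T1⟩ (3 firings)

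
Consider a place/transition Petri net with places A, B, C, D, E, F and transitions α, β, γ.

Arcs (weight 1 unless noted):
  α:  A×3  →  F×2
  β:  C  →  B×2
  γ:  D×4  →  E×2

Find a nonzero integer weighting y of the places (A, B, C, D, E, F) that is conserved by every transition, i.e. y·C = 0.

Incidence matrix C (rows=places, cols=transitions):
        α    β    γ
    A  -3    0    0
    B   0    2    0
    C   0   -1    0
    D   0    0   -4
    E   0    0    2
    F   2    0    0

Candidate y = [0, 1, 2, 0, 0, 0]; check y·C column-wise:
  col α: 0·-3 + 1·0 + 2·0 + 0·2 = 0
  col β: 1·2 + 2·-1 = 0
  col γ: 1·0 + 2·0 + 0·-4 + 0·2 = 0

y = (A:0, B:1, C:2, D:0, E:0, F:0)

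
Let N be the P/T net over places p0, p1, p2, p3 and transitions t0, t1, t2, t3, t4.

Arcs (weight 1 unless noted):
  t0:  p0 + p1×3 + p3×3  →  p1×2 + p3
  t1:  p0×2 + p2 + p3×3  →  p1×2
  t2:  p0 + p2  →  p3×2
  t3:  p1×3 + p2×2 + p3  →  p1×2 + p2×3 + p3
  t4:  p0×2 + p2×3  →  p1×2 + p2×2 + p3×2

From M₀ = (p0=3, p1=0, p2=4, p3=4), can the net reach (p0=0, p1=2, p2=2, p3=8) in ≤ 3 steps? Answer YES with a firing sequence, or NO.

step 1: fire t2:  (p0=3, p1=0, p2=4, p3=4) → (p0=2, p1=0, p2=3, p3=6)
step 2: fire t4:  (p0=2, p1=0, p2=3, p3=6) → (p0=0, p1=2, p2=2, p3=8)

YES — reachable via ⟨t2, t4⟩ (2 firings)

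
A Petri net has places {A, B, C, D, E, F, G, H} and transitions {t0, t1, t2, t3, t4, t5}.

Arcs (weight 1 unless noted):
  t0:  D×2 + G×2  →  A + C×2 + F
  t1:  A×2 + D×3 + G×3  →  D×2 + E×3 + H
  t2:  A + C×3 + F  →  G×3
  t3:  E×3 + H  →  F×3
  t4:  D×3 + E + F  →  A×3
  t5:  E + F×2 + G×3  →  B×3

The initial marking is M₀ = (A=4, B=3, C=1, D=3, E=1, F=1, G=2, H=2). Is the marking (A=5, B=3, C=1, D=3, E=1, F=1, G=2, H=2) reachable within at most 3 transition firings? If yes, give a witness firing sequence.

NO — not reachable within 3 firings

depth 0: 1 marking
depth 1: 3 markings reached so far
depth 2: 4 markings reached so far
depth 3: 4 markings reached so far
(frontier empty at depth 3; search complete)
target is not among the 4 markings reachable within 3 steps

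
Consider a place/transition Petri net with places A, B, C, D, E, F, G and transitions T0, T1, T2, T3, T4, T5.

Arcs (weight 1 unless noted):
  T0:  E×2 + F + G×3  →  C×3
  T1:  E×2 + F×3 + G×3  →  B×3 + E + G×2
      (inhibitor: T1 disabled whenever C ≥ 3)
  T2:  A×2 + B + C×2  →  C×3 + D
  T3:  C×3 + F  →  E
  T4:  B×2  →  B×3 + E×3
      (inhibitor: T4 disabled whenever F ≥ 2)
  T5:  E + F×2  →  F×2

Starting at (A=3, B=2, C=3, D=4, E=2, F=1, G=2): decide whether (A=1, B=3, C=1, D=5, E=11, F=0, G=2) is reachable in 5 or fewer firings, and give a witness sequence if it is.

depth 0: 1 marking
depth 1: 4 markings reached so far
depth 2: 8 markings reached so far
depth 3: 12 markings reached so far
depth 4: 16 markings reached so far
depth 5: 20 markings reached so far
target is not among the 20 markings reachable within 5 steps

NO — not reachable within 5 firings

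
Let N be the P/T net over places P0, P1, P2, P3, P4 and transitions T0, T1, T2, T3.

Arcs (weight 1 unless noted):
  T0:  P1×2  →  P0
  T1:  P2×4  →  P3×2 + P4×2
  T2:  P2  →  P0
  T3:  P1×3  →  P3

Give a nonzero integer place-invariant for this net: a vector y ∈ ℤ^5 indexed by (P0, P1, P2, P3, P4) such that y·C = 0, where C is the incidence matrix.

y = (P0:2, P1:1, P2:2, P3:3, P4:1)

Incidence matrix C (rows=places, cols=transitions):
       T0   T1   T2   T3
   P0   1    0    1    0
   P1  -2    0    0   -3
   P2   0   -4   -1    0
   P3   0    2    0    1
   P4   0    2    0    0

Candidate y = [2, 1, 2, 3, 1]; check y·C column-wise:
  col T0: 2·1 + 1·-2 + 2·0 + 3·0 + 1·0 = 0
  col T1: 2·0 + 1·0 + 2·-4 + 3·2 + 1·2 = 0
  col T2: 2·1 + 1·0 + 2·-1 + 3·0 + 1·0 = 0
  col T3: 2·0 + 1·-3 + 2·0 + 3·1 + 1·0 = 0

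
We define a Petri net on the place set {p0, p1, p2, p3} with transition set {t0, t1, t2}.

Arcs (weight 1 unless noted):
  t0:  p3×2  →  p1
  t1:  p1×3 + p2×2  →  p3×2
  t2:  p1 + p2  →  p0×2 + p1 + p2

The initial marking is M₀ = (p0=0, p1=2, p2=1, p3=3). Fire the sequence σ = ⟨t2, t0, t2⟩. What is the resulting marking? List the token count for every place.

step 1: fire t2:  (p0=0, p1=2, p2=1, p3=3) → (p0=2, p1=2, p2=1, p3=3)
step 2: fire t0:  (p0=2, p1=2, p2=1, p3=3) → (p0=2, p1=3, p2=1, p3=1)
step 3: fire t2:  (p0=2, p1=3, p2=1, p3=1) → (p0=4, p1=3, p2=1, p3=1)

(p0=4, p1=3, p2=1, p3=1)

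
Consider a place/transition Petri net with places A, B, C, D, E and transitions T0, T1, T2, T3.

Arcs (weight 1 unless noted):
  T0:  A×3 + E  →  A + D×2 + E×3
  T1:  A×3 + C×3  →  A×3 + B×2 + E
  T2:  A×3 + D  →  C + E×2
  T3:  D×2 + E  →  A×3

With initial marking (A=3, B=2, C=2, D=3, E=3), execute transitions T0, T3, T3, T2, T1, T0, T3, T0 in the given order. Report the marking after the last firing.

step 1: fire T0:  (A=3, B=2, C=2, D=3, E=3) → (A=1, B=2, C=2, D=5, E=5)
step 2: fire T3:  (A=1, B=2, C=2, D=5, E=5) → (A=4, B=2, C=2, D=3, E=4)
step 3: fire T3:  (A=4, B=2, C=2, D=3, E=4) → (A=7, B=2, C=2, D=1, E=3)
step 4: fire T2:  (A=7, B=2, C=2, D=1, E=3) → (A=4, B=2, C=3, D=0, E=5)
step 5: fire T1:  (A=4, B=2, C=3, D=0, E=5) → (A=4, B=4, C=0, D=0, E=6)
step 6: fire T0:  (A=4, B=4, C=0, D=0, E=6) → (A=2, B=4, C=0, D=2, E=8)
step 7: fire T3:  (A=2, B=4, C=0, D=2, E=8) → (A=5, B=4, C=0, D=0, E=7)
step 8: fire T0:  (A=5, B=4, C=0, D=0, E=7) → (A=3, B=4, C=0, D=2, E=9)

(A=3, B=4, C=0, D=2, E=9)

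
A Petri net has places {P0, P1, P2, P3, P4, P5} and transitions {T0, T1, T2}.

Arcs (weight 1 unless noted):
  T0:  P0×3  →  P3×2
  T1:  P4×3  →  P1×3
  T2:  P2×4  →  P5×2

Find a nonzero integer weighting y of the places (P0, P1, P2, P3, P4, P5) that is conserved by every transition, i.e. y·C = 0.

Incidence matrix C (rows=places, cols=transitions):
       T0   T1   T2
   P0  -3    0    0
   P1   0    3    0
   P2   0    0   -4
   P3   2    0    0
   P4   0   -3    0
   P5   0    0    2

Candidate y = [2, 0, 0, 3, 0, 0]; check y·C column-wise:
  col T0: 2·-3 + 3·2 = 0
  col T1: 2·0 + 0·3 + 3·0 + 0·-3 = 0
  col T2: 2·0 + 0·-4 + 3·0 + 0·2 = 0

y = (P0:2, P1:0, P2:0, P3:3, P4:0, P5:0)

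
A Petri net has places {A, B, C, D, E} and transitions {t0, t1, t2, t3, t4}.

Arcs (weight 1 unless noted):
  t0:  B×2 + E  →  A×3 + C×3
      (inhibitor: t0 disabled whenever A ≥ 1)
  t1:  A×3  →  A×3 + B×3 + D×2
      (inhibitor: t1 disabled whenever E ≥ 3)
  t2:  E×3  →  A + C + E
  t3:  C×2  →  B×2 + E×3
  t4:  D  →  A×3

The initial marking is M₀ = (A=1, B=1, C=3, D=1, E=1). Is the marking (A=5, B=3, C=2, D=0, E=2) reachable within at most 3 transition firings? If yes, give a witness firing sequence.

YES — reachable via ⟨t3, t2, t4⟩ (3 firings)

step 1: fire t3:  (A=1, B=1, C=3, D=1, E=1) → (A=1, B=3, C=1, D=1, E=4)
step 2: fire t2:  (A=1, B=3, C=1, D=1, E=4) → (A=2, B=3, C=2, D=1, E=2)
step 3: fire t4:  (A=2, B=3, C=2, D=1, E=2) → (A=5, B=3, C=2, D=0, E=2)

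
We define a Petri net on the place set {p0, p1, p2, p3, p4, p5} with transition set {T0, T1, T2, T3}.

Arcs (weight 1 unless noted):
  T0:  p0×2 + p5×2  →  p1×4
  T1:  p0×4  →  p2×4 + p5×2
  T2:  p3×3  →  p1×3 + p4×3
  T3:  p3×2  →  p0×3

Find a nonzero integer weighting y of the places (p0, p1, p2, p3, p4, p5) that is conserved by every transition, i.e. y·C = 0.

y = (p0:2, p1:1, p2:2, p3:3, p4:2, p5:0)

Incidence matrix C (rows=places, cols=transitions):
       T0   T1   T2   T3
   p0  -2   -4    0    3
   p1   4    0    3    0
   p2   0    4    0    0
   p3   0    0   -3   -2
   p4   0    0    3    0
   p5  -2    2    0    0

Candidate y = [2, 1, 2, 3, 2, 0]; check y·C column-wise:
  col T0: 2·-2 + 1·4 + 2·0 + 3·0 + 2·0 + 0·-2 = 0
  col T1: 2·-4 + 1·0 + 2·4 + 3·0 + 2·0 + 0·2 = 0
  col T2: 2·0 + 1·3 + 2·0 + 3·-3 + 2·3 = 0
  col T3: 2·3 + 1·0 + 2·0 + 3·-2 + 2·0 = 0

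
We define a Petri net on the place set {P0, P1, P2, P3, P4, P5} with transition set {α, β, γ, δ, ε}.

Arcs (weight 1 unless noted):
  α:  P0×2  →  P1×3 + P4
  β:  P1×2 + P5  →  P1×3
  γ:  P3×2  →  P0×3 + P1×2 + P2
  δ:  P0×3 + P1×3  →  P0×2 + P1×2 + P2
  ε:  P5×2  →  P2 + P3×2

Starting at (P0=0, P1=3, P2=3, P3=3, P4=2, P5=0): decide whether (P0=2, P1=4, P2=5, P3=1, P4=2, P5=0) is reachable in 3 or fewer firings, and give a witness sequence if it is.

YES — reachable via ⟨γ, δ⟩ (2 firings)

step 1: fire γ:  (P0=0, P1=3, P2=3, P3=3, P4=2, P5=0) → (P0=3, P1=5, P2=4, P3=1, P4=2, P5=0)
step 2: fire δ:  (P0=3, P1=5, P2=4, P3=1, P4=2, P5=0) → (P0=2, P1=4, P2=5, P3=1, P4=2, P5=0)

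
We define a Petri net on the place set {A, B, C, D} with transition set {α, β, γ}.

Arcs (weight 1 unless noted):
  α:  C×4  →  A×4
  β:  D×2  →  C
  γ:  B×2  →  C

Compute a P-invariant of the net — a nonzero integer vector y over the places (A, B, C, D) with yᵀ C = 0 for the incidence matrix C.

y = (A:2, B:1, C:2, D:1)

Incidence matrix C (rows=places, cols=transitions):
        α    β    γ
    A   4    0    0
    B   0    0   -2
    C  -4    1    1
    D   0   -2    0

Candidate y = [2, 1, 2, 1]; check y·C column-wise:
  col α: 2·4 + 1·0 + 2·-4 + 1·0 = 0
  col β: 2·0 + 1·0 + 2·1 + 1·-2 = 0
  col γ: 2·0 + 1·-2 + 2·1 + 1·0 = 0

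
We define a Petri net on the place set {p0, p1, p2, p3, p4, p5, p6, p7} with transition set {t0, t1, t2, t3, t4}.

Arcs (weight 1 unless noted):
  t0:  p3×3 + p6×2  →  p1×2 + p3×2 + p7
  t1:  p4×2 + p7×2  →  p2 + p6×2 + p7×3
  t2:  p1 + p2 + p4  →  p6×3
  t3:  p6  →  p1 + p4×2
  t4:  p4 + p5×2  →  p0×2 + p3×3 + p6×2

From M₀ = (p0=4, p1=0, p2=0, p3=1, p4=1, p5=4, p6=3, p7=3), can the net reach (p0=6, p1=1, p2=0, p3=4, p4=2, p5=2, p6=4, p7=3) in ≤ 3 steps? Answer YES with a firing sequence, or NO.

YES — reachable via ⟨t3, t4⟩ (2 firings)

step 1: fire t3:  (p0=4, p1=0, p2=0, p3=1, p4=1, p5=4, p6=3, p7=3) → (p0=4, p1=1, p2=0, p3=1, p4=3, p5=4, p6=2, p7=3)
step 2: fire t4:  (p0=4, p1=1, p2=0, p3=1, p4=3, p5=4, p6=2, p7=3) → (p0=6, p1=1, p2=0, p3=4, p4=2, p5=2, p6=4, p7=3)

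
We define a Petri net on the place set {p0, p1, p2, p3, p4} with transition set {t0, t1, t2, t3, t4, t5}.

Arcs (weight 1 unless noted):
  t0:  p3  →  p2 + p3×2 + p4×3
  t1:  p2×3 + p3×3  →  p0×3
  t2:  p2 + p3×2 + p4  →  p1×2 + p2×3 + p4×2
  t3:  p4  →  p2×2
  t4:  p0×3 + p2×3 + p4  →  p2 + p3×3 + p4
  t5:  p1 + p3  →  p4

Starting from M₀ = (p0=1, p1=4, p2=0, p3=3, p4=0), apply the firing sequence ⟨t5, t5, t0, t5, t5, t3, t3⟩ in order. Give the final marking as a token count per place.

step 1: fire t5:  (p0=1, p1=4, p2=0, p3=3, p4=0) → (p0=1, p1=3, p2=0, p3=2, p4=1)
step 2: fire t5:  (p0=1, p1=3, p2=0, p3=2, p4=1) → (p0=1, p1=2, p2=0, p3=1, p4=2)
step 3: fire t0:  (p0=1, p1=2, p2=0, p3=1, p4=2) → (p0=1, p1=2, p2=1, p3=2, p4=5)
step 4: fire t5:  (p0=1, p1=2, p2=1, p3=2, p4=5) → (p0=1, p1=1, p2=1, p3=1, p4=6)
step 5: fire t5:  (p0=1, p1=1, p2=1, p3=1, p4=6) → (p0=1, p1=0, p2=1, p3=0, p4=7)
step 6: fire t3:  (p0=1, p1=0, p2=1, p3=0, p4=7) → (p0=1, p1=0, p2=3, p3=0, p4=6)
step 7: fire t3:  (p0=1, p1=0, p2=3, p3=0, p4=6) → (p0=1, p1=0, p2=5, p3=0, p4=5)

(p0=1, p1=0, p2=5, p3=0, p4=5)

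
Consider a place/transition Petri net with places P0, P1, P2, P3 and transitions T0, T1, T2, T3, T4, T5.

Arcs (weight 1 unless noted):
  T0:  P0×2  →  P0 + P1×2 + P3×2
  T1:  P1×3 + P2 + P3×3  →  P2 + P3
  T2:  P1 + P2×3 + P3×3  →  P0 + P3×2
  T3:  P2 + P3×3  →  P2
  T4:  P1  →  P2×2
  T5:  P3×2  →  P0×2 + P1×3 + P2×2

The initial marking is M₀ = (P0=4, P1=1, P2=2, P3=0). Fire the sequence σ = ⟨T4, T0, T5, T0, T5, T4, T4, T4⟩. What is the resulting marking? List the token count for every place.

(P0=6, P1=7, P2=14, P3=0)

step 1: fire T4:  (P0=4, P1=1, P2=2, P3=0) → (P0=4, P1=0, P2=4, P3=0)
step 2: fire T0:  (P0=4, P1=0, P2=4, P3=0) → (P0=3, P1=2, P2=4, P3=2)
step 3: fire T5:  (P0=3, P1=2, P2=4, P3=2) → (P0=5, P1=5, P2=6, P3=0)
step 4: fire T0:  (P0=5, P1=5, P2=6, P3=0) → (P0=4, P1=7, P2=6, P3=2)
step 5: fire T5:  (P0=4, P1=7, P2=6, P3=2) → (P0=6, P1=10, P2=8, P3=0)
step 6: fire T4:  (P0=6, P1=10, P2=8, P3=0) → (P0=6, P1=9, P2=10, P3=0)
step 7: fire T4:  (P0=6, P1=9, P2=10, P3=0) → (P0=6, P1=8, P2=12, P3=0)
step 8: fire T4:  (P0=6, P1=8, P2=12, P3=0) → (P0=6, P1=7, P2=14, P3=0)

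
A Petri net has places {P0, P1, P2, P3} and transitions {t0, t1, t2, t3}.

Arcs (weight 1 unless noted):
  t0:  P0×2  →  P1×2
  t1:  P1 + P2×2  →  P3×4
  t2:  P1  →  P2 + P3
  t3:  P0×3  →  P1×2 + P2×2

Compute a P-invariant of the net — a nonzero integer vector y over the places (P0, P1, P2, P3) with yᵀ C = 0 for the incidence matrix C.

Incidence matrix C (rows=places, cols=transitions):
       t0   t1   t2   t3
   P0  -2    0    0   -3
   P1   2   -1   -1    2
   P2   0   -2    1    2
   P3   0    4    1    0

Candidate y = [2, 2, 1, 1]; check y·C column-wise:
  col t0: 2·-2 + 2·2 + 1·0 + 1·0 = 0
  col t1: 2·0 + 2·-1 + 1·-2 + 1·4 = 0
  col t2: 2·0 + 2·-1 + 1·1 + 1·1 = 0
  col t3: 2·-3 + 2·2 + 1·2 + 1·0 = 0

y = (P0:2, P1:2, P2:1, P3:1)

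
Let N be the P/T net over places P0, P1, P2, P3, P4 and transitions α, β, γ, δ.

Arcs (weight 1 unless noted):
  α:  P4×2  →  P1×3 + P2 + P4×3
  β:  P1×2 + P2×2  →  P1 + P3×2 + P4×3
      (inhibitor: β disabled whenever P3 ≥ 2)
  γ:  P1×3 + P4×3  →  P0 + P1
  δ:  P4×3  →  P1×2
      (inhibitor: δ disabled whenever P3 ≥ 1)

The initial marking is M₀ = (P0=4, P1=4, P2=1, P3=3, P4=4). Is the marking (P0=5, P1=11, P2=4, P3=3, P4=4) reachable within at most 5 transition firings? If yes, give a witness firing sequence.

YES — reachable via ⟨α, α, α, γ⟩ (4 firings)

step 1: fire α:  (P0=4, P1=4, P2=1, P3=3, P4=4) → (P0=4, P1=7, P2=2, P3=3, P4=5)
step 2: fire α:  (P0=4, P1=7, P2=2, P3=3, P4=5) → (P0=4, P1=10, P2=3, P3=3, P4=6)
step 3: fire α:  (P0=4, P1=10, P2=3, P3=3, P4=6) → (P0=4, P1=13, P2=4, P3=3, P4=7)
step 4: fire γ:  (P0=4, P1=13, P2=4, P3=3, P4=7) → (P0=5, P1=11, P2=4, P3=3, P4=4)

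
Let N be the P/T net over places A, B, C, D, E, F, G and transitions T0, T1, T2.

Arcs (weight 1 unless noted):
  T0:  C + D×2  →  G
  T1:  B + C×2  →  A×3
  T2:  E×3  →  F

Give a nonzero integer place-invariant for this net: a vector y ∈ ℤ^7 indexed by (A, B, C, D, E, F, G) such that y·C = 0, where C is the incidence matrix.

y = (A:1, B:3, C:0, D:0, E:0, F:0, G:0)

Incidence matrix C (rows=places, cols=transitions):
       T0   T1   T2
    A   0    3    0
    B   0   -1    0
    C  -1   -2    0
    D  -2    0    0
    E   0    0   -3
    F   0    0    1
    G   1    0    0

Candidate y = [1, 3, 0, 0, 0, 0, 0]; check y·C column-wise:
  col T0: 1·0 + 3·0 + 0·-1 + 0·-2 + 0·1 = 0
  col T1: 1·3 + 3·-1 + 0·-2 = 0
  col T2: 1·0 + 3·0 + 0·-3 + 0·1 = 0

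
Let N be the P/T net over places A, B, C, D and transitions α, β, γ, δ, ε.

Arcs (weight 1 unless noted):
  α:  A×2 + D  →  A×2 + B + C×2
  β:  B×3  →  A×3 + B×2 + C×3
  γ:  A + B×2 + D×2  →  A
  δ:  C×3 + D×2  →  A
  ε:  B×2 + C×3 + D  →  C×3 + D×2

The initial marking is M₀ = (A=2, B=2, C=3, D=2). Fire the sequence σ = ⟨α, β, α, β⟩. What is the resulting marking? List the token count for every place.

(A=8, B=2, C=13, D=0)

step 1: fire α:  (A=2, B=2, C=3, D=2) → (A=2, B=3, C=5, D=1)
step 2: fire β:  (A=2, B=3, C=5, D=1) → (A=5, B=2, C=8, D=1)
step 3: fire α:  (A=5, B=2, C=8, D=1) → (A=5, B=3, C=10, D=0)
step 4: fire β:  (A=5, B=3, C=10, D=0) → (A=8, B=2, C=13, D=0)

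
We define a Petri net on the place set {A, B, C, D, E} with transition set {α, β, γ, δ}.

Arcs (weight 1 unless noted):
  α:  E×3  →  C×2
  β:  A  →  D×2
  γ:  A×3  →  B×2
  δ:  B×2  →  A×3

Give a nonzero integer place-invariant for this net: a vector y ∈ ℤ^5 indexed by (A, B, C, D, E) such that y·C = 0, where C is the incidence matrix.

Incidence matrix C (rows=places, cols=transitions):
        α    β    γ    δ
    A   0   -1   -3    3
    B   0    0    2   -2
    C   2    0    0    0
    D   0    2    0    0
    E  -3    0    0    0

Candidate y = [2, 3, 0, 1, 0]; check y·C column-wise:
  col α: 2·0 + 3·0 + 0·2 + 1·0 + 0·-3 = 0
  col β: 2·-1 + 3·0 + 1·2 = 0
  col γ: 2·-3 + 3·2 + 1·0 = 0
  col δ: 2·3 + 3·-2 + 1·0 = 0

y = (A:2, B:3, C:0, D:1, E:0)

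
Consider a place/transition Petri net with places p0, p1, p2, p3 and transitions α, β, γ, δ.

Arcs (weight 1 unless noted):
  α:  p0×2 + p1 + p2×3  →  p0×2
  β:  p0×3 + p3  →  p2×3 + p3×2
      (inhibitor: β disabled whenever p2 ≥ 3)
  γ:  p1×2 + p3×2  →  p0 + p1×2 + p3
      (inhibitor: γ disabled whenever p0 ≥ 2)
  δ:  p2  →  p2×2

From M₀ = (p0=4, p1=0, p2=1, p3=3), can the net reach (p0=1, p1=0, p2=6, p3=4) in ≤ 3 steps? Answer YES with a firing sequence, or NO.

step 1: fire β:  (p0=4, p1=0, p2=1, p3=3) → (p0=1, p1=0, p2=4, p3=4)
step 2: fire δ:  (p0=1, p1=0, p2=4, p3=4) → (p0=1, p1=0, p2=5, p3=4)
step 3: fire δ:  (p0=1, p1=0, p2=5, p3=4) → (p0=1, p1=0, p2=6, p3=4)

YES — reachable via ⟨β, δ, δ⟩ (3 firings)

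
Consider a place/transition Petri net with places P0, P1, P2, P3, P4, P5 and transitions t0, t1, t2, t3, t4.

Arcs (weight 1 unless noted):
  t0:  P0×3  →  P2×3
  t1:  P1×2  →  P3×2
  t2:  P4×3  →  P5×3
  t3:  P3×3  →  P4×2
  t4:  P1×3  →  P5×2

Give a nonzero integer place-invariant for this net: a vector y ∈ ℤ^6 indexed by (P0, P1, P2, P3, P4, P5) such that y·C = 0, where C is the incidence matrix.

y = (P0:1, P1:0, P2:1, P3:0, P4:0, P5:0)

Incidence matrix C (rows=places, cols=transitions):
       t0   t1   t2   t3   t4
   P0  -3    0    0    0    0
   P1   0   -2    0    0   -3
   P2   3    0    0    0    0
   P3   0    2    0   -3    0
   P4   0    0   -3    2    0
   P5   0    0    3    0    2

Candidate y = [1, 0, 1, 0, 0, 0]; check y·C column-wise:
  col t0: 1·-3 + 1·3 = 0
  col t1: 1·0 + 0·-2 + 1·0 + 0·2 = 0
  col t2: 1·0 + 1·0 + 0·-3 + 0·3 = 0
  col t3: 1·0 + 1·0 + 0·-3 + 0·2 = 0
  col t4: 1·0 + 0·-3 + 1·0 + 0·2 = 0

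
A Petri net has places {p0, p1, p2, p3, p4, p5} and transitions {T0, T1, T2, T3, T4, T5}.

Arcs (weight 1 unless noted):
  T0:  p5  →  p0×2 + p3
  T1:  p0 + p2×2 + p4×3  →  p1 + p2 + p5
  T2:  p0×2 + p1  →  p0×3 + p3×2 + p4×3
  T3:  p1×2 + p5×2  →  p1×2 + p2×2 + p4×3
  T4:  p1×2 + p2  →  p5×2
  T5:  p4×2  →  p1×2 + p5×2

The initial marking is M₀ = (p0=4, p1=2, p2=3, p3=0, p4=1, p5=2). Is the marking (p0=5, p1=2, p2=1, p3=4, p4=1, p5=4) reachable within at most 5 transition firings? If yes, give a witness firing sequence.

NO — not reachable within 5 firings

depth 0: 1 marking
depth 1: 5 markings reached so far
depth 2: 15 markings reached so far
depth 3: 35 markings reached so far
depth 4: 71 markings reached so far
depth 5: 136 markings reached so far
target is not among the 136 markings reachable within 5 steps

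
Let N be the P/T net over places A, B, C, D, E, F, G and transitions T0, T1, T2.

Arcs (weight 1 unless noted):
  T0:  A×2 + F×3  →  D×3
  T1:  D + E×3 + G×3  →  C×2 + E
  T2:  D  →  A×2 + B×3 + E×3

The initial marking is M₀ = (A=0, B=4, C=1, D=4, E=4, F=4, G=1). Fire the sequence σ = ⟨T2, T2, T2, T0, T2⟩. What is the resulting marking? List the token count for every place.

step 1: fire T2:  (A=0, B=4, C=1, D=4, E=4, F=4, G=1) → (A=2, B=7, C=1, D=3, E=7, F=4, G=1)
step 2: fire T2:  (A=2, B=7, C=1, D=3, E=7, F=4, G=1) → (A=4, B=10, C=1, D=2, E=10, F=4, G=1)
step 3: fire T2:  (A=4, B=10, C=1, D=2, E=10, F=4, G=1) → (A=6, B=13, C=1, D=1, E=13, F=4, G=1)
step 4: fire T0:  (A=6, B=13, C=1, D=1, E=13, F=4, G=1) → (A=4, B=13, C=1, D=4, E=13, F=1, G=1)
step 5: fire T2:  (A=4, B=13, C=1, D=4, E=13, F=1, G=1) → (A=6, B=16, C=1, D=3, E=16, F=1, G=1)

(A=6, B=16, C=1, D=3, E=16, F=1, G=1)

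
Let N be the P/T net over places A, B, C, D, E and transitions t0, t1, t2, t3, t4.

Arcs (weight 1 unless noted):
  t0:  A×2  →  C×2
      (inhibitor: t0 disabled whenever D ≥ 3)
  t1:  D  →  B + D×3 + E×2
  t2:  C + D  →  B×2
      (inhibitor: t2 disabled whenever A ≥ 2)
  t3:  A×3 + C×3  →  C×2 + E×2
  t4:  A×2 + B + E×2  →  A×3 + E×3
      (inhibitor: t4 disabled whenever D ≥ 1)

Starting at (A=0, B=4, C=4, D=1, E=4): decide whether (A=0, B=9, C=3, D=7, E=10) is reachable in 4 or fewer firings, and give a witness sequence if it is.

depth 0: 1 marking
depth 1: 3 markings reached so far
depth 2: 5 markings reached so far
depth 3: 8 markings reached so far
depth 4: 12 markings reached so far
target is not among the 12 markings reachable within 4 steps

NO — not reachable within 4 firings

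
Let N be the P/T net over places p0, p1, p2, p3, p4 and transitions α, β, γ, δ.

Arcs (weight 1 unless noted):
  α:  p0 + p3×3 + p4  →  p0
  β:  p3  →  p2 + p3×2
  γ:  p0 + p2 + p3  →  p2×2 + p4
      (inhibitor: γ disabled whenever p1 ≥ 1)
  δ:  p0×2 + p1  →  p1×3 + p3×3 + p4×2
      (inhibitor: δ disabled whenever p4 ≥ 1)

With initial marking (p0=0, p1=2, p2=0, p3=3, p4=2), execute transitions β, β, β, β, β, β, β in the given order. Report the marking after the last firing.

step 1: fire β:  (p0=0, p1=2, p2=0, p3=3, p4=2) → (p0=0, p1=2, p2=1, p3=4, p4=2)
step 2: fire β:  (p0=0, p1=2, p2=1, p3=4, p4=2) → (p0=0, p1=2, p2=2, p3=5, p4=2)
step 3: fire β:  (p0=0, p1=2, p2=2, p3=5, p4=2) → (p0=0, p1=2, p2=3, p3=6, p4=2)
step 4: fire β:  (p0=0, p1=2, p2=3, p3=6, p4=2) → (p0=0, p1=2, p2=4, p3=7, p4=2)
step 5: fire β:  (p0=0, p1=2, p2=4, p3=7, p4=2) → (p0=0, p1=2, p2=5, p3=8, p4=2)
step 6: fire β:  (p0=0, p1=2, p2=5, p3=8, p4=2) → (p0=0, p1=2, p2=6, p3=9, p4=2)
step 7: fire β:  (p0=0, p1=2, p2=6, p3=9, p4=2) → (p0=0, p1=2, p2=7, p3=10, p4=2)

(p0=0, p1=2, p2=7, p3=10, p4=2)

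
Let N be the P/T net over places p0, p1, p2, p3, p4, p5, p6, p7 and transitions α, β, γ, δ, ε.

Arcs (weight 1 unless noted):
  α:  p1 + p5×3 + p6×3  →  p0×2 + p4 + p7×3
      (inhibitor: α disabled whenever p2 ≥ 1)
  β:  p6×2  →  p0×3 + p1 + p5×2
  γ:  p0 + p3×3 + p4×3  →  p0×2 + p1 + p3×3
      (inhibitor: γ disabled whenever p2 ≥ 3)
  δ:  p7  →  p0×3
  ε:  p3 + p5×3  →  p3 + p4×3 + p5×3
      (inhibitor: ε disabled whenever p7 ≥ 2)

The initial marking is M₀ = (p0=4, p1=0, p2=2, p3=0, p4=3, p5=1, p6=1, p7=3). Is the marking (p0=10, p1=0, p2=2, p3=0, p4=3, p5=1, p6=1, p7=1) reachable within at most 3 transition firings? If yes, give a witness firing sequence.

YES — reachable via ⟨δ, δ⟩ (2 firings)

step 1: fire δ:  (p0=4, p1=0, p2=2, p3=0, p4=3, p5=1, p6=1, p7=3) → (p0=7, p1=0, p2=2, p3=0, p4=3, p5=1, p6=1, p7=2)
step 2: fire δ:  (p0=7, p1=0, p2=2, p3=0, p4=3, p5=1, p6=1, p7=2) → (p0=10, p1=0, p2=2, p3=0, p4=3, p5=1, p6=1, p7=1)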